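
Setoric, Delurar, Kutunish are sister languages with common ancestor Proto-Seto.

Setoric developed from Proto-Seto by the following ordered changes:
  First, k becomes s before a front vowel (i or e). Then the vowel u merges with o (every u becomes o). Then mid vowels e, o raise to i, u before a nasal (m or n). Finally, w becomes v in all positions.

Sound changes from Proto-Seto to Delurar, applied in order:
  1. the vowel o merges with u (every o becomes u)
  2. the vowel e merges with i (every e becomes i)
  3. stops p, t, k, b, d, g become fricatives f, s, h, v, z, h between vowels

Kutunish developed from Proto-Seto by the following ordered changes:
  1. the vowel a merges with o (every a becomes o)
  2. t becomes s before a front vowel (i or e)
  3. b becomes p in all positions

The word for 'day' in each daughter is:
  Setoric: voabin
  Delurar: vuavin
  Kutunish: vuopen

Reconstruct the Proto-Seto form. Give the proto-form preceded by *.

Position 5: Setoric has i, Delurar has i, Kutunish has e. Kutunish preserves e here (none of its changes turn any other segment into e), so the proto-segment is *e.
Position 4: Setoric has b, Delurar has v, Kutunish has p. Setoric preserves b here (none of its changes turn any other segment into b), so the proto-segment is *b.
This points to *vuaben. Verify forward in each daughter:
Setoric: *vuaben > voaben > voabin  (by vowel merger, pre-nasal raising)
Delurar: *vuaben > vuabin > vuavin  (by vowel merger, intervocalic lenition)
Kutunish: start from *vuaben.
  rule 1 (vowel merger): vuaben → vuoben
  rule 2: no change — vuoben
  rule 3 (unconditioned shift): vuoben → vuopen
  ⇒ Kutunish vuopen
*vuaben is the unique common source.

*vuaben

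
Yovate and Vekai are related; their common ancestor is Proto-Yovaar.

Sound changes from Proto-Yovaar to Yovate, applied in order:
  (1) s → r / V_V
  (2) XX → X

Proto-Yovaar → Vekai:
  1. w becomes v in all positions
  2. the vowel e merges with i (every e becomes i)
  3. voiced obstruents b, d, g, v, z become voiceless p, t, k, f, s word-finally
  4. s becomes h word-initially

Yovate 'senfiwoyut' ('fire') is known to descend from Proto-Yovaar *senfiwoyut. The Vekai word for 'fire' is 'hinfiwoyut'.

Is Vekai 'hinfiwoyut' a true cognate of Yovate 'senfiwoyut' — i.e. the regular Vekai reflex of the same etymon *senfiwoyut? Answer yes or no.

no

Derive the expected Vekai reflex of *senfiwoyut:
Vekai: start from *senfiwoyut.
  rule 1 (unconditioned shift): senfiwoyut → senfivoyut
  rule 2 (vowel merger): senfivoyut → sinfivoyut
  rule 3: no change — sinfivoyut
  rule 4 (debuccalisation): sinfivoyut → hinfivoyut
  ⇒ Vekai hinfivoyut
The regular Vekai reflex would be 'hinfivoyut', but the attested form is 'hinfiwoyut'. The correspondence is irregular, so they are not cognates (the Vekai form has a different source).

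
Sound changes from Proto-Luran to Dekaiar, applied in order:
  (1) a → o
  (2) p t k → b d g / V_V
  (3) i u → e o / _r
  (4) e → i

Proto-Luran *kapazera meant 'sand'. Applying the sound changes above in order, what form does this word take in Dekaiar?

Dekaiar: *kapazera > kopozero > kobozero > koboziro  (by vowel merger, intervocalic voicing, vowel merger)

koboziro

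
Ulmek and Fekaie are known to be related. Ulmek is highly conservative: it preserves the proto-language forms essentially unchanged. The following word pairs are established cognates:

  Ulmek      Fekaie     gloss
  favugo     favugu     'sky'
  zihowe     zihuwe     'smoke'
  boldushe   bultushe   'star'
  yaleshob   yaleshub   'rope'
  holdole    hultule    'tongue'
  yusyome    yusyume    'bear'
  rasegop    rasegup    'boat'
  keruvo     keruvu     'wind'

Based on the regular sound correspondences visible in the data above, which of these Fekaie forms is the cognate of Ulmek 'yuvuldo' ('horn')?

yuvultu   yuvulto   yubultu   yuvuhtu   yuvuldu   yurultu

yuvultu

holdole ~ hultule — Ulmek d corresponds to Fekaie t after a consonant, before a back vowel.
favugo ~ favugu, keruvo ~ keruvu — Ulmek o corresponds to Fekaie u word-finally.
Applying these to Ulmek 'yuvuldo':
  yuvuldo → yuvulto   (d→t after a consonant, before a back vowel)
  yuvulto → yuvultu   (o→u word-finally)
So the Fekaie cognate is 'yuvultu'.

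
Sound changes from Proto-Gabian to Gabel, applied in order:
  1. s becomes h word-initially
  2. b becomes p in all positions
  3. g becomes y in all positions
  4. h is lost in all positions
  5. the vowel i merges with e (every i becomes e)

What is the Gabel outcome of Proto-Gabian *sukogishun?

Gabel: *sukogishun
  sukogishun → hukogishun   [debuccalisation]
  hukogishun (rule 2 does not apply)
  hukogishun → hukoyishun   [unconditioned shift]
  hukoyishun → ukoyisun   [h-loss]
  ukoyisun → ukoyesun   [vowel merger]
  giving Gabel ukoyesun.

ukoyesun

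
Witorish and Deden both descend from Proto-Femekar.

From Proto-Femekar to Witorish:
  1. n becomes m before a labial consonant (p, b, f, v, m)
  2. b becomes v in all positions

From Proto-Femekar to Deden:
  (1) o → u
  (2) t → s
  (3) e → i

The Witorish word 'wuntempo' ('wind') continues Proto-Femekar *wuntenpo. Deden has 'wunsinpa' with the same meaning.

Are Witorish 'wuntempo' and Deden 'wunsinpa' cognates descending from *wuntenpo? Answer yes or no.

no

Derive the expected Deden reflex of *wuntenpo:
Deden: start from *wuntenpo.
  rule 1 (vowel merger): wuntenpo → wuntenpu
  rule 2 (unconditioned shift): wuntenpu → wunsenpu
  rule 3 (vowel merger): wunsenpu → wunsinpu
  ⇒ Deden wunsinpu
The regular Deden reflex would be 'wunsinpu', but the attested form is 'wunsinpa'. The correspondence is irregular, so they are not cognates (the Deden form has a different source).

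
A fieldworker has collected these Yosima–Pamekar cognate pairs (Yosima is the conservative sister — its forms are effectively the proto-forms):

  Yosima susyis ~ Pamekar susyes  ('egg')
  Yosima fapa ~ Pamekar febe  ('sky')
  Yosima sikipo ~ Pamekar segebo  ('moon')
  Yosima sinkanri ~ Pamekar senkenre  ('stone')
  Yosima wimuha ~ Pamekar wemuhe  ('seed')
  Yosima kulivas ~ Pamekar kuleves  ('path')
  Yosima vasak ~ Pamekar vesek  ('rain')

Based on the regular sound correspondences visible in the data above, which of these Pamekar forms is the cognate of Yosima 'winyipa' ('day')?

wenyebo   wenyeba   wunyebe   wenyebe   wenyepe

sinkanri ~ senkenre — Yosima i corresponds to Pamekar e after a consonant, before a nasal.
sikipo ~ segebo — Yosima i corresponds to Pamekar e after a consonant, before a labial obstruent.
fapa ~ febe — Yosima p corresponds to Pamekar b between vowels (before a back vowel).
fapa ~ febe, wimuha ~ wemuhe — Yosima a corresponds to Pamekar e word-finally.
Applying these to Yosima 'winyipa':
  winyipa → wenyipa   (i→e after a consonant, before a nasal)
  wenyipa → wenyepa   (i→e after a consonant, before a labial obstruent)
  wenyepa → wenyeba   (p→b between vowels (before a back vowel))
  wenyeba → wenyebe   (a→e word-finally)
So the Pamekar cognate is 'wenyebe'.

wenyebe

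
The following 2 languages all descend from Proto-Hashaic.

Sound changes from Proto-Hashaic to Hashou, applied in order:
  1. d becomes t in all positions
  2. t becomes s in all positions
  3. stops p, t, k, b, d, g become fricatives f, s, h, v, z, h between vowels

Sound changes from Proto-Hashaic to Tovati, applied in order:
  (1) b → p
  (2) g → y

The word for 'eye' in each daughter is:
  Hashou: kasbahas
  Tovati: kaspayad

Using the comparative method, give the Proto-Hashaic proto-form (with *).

Position 6: Hashou has h, Tovati has y. Taking the neighbouring segments as reconstructed: Hashou h could go back to *k or *g or *h; Tovati y could go back to *g or *y — the one source consistent with every daughter is *g.
Position 4: Hashou has b, Tovati has p. Hashou preserves b here (none of its changes turn any other segment into b), so the proto-segment is *b.
Verify the candidate proto-form against each daughter:
Hashou: *kasbagad > kasbagat > kasbagas > kasbahas  (by unconditioned shift, unconditioned shift, intervocalic lenition)
Tovati: start from *kasbagad.
  rule 1 (unconditioned shift): kasbagad → kaspagad
  rule 2 (unconditioned shift): kaspagad → kaspayad
  ⇒ Tovati kaspayad
*kasbagad is the unique common source.

*kasbagad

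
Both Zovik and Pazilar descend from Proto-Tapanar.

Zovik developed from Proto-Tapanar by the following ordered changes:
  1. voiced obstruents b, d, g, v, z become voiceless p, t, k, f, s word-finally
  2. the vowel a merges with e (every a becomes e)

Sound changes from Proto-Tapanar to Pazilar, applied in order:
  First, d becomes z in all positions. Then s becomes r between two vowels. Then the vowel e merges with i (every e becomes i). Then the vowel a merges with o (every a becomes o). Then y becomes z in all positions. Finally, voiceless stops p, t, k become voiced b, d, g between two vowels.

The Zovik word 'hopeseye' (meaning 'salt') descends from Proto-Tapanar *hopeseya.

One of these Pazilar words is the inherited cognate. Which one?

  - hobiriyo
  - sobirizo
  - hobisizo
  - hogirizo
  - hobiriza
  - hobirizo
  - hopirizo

hobirizo

Pazilar: start from *hopeseya.
  rule 1: no change — hopeseya
  rule 2 (rhotacism): hopeseya → hopereya
  rule 3 (vowel merger): hopereya → hopiriya
  rule 4 (vowel merger): hopiriya → hopiriyo
  rule 5 (unconditioned shift): hopiriyo → hopirizo
  rule 6 (intervocalic voicing): hopirizo → hobirizo
  ⇒ Pazilar hobirizo
Among the options, 'hobirizo' alone shows every Pazilar change applied in order.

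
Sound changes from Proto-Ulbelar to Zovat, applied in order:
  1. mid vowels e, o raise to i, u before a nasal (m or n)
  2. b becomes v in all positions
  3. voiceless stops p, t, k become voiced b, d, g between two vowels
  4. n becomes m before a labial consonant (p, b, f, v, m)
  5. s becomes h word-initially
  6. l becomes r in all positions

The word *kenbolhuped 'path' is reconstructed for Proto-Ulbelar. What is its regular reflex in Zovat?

kimvorhubed

Zovat: start from *kenbolhuped.
  rule 1 (pre-nasal raising): kenbolhuped → kinbolhuped
  rule 2 (unconditioned shift): kinbolhuped → kinvolhuped
  rule 3 (intervocalic voicing): kinvolhuped → kinvolhubed
  rule 4 (nasal place assimilation): kinvolhubed → kimvolhubed
  rule 5: no change — kimvolhubed
  rule 6 (unconditioned shift): kimvolhubed → kimvorhubed
  ⇒ Zovat kimvorhubed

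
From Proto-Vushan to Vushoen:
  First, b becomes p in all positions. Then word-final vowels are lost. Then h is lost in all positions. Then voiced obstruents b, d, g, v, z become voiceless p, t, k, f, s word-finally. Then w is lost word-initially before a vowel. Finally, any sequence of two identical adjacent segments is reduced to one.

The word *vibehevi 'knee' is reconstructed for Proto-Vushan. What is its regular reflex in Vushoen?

vipef

Vushoen: start from *vibehevi.
  rule 1 (unconditioned shift): vibehevi → vipehevi
  rule 2 (apocope): vipehevi → vipehev
  rule 3 (h-loss): vipehev → vipeev
  rule 4 (final devoicing): vipeev → vipeef
  rule 5: no change — vipeef
  rule 6 (degemination): vipeef → vipef
  ⇒ Vushoen vipef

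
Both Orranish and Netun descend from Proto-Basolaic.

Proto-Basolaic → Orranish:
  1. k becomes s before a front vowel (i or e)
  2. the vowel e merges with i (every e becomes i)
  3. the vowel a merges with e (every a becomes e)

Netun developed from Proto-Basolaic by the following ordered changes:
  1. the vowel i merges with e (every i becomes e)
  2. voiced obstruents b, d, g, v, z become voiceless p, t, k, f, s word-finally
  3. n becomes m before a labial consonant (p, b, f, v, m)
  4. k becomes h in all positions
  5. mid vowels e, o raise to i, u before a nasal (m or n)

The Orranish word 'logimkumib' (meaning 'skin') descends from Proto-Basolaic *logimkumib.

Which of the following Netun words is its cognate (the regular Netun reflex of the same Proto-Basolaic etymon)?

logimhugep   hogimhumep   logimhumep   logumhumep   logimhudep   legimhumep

logimhumep

Netun: *logimkumib
  logimkumib → logemkumeb   [vowel merger]
  logemkumeb → logemkumep   [final devoicing]
  logemkumep (rule 3 does not apply)
  logemkumep → logemhumep   [unconditioned shift]
  logemhumep → logimhumep   [pre-nasal raising]
  giving Netun logimhumep.
Only 'logimhumep' matches the regular Netun development of *logimkumib.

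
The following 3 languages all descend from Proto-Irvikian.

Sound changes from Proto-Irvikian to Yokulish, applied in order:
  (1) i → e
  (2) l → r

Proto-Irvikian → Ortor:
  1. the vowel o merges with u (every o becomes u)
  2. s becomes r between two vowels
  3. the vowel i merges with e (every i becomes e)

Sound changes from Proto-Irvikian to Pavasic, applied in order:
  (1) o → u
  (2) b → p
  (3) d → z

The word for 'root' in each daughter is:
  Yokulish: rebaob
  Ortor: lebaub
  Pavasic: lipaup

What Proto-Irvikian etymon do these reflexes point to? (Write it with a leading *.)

Position 6: Yokulish has b, Ortor has b, Pavasic has p. Yokulish preserves b here (none of its changes turn any other segment into b), so the proto-segment is *b.
Position 3: Yokulish has b, Ortor has b, Pavasic has p. Yokulish preserves b here (none of its changes turn any other segment into b), so the proto-segment is *b.
Verify the candidate proto-form against each daughter:
Yokulish: *libaob
  libaob → lebaob   [vowel merger]
  lebaob → rebaob   [unconditioned shift]
  giving Yokulish rebaob.
Ortor: *libaob > libaub > lebaub  (by vowel merger, vowel merger)
Pavasic: *libaob
  libaob → libaub   [vowel merger]
  libaub → lipaup   [unconditioned shift]
  lipaup (rule 3 does not apply)
  giving Pavasic lipaup.
*libaob is the unique common source.

*libaob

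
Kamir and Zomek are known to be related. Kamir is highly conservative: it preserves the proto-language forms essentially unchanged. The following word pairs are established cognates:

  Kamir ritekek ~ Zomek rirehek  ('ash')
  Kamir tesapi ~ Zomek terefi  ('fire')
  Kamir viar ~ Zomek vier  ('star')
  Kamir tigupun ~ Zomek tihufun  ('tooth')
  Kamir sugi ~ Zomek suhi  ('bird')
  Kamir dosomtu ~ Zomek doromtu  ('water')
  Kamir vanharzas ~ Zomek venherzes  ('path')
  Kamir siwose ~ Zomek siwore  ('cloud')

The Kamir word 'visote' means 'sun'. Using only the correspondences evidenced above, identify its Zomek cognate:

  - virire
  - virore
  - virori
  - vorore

virore

dosomtu ~ doromtu — Kamir s corresponds to Zomek r between vowels (before a back vowel).
ritekek ~ rirehek — Kamir t corresponds to Zomek r between vowels (before a front vowel).
Applying these to Kamir 'visote':
  visote → virote   (s→r between vowels (before a back vowel))
  virote → virore   (t→r between vowels (before a front vowel))
So the Zomek cognate is 'virore'.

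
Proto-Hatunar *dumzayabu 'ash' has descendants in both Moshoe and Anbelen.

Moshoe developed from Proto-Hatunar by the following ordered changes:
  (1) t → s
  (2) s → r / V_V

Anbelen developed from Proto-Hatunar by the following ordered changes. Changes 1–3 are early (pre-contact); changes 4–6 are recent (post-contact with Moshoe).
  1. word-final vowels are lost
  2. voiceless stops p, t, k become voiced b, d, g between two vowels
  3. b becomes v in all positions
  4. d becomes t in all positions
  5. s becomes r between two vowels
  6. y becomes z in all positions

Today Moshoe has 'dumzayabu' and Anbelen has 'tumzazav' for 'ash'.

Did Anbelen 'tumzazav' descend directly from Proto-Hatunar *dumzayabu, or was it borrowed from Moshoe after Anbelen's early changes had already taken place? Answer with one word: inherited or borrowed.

inherited

If inherited, *dumzayabu would pass through all of Anbelen's changes:
Anbelen: start from *dumzayabu.
  rule 1 (apocope): dumzayabu → dumzayab
  rule 2: no change — dumzayab
  rule 3 (unconditioned shift): dumzayab → dumzayav
  rule 4 (unconditioned shift): dumzayav → tumzayav
  rule 5: no change — tumzayav
  rule 6 (unconditioned shift): tumzayav → tumzazav
  ⇒ Anbelen tumzazav
If borrowed from Moshoe 'dumzayabu' after the early changes, it would undergo only the recent ones:
  rule 4 (unconditioned shift): dumzayabu → tumzayabu
  rule 5 (rhotacism): no change (tumzayabu)
  rule 6 (unconditioned shift): tumzayabu → tumzazabu
  ⇒ as a loan: tumzazabu
Anbelen 'tumzazav' matches the inherited outcome exactly, so it is an inherited cognate, not a loan.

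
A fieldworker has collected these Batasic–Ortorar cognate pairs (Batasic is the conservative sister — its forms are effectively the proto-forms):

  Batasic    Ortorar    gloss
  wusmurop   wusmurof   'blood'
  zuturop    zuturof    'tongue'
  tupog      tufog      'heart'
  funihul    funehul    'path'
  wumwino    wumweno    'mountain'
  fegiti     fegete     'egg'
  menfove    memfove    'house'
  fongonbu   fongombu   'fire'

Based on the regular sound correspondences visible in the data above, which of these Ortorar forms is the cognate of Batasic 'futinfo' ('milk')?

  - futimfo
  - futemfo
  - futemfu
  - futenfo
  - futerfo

wumwino ~ wumweno — Batasic i corresponds to Ortorar e after a consonant, before a nasal.
menfove ~ memfove — Batasic n corresponds to Ortorar m after a vowel, before a labial obstruent.
Applying these to Batasic 'futinfo':
  futinfo → futenfo   (i→e after a consonant, before a nasal)
  futenfo → futemfo   (n→m after a vowel, before a labial obstruent)
So the Ortorar cognate is 'futemfo'.

futemfo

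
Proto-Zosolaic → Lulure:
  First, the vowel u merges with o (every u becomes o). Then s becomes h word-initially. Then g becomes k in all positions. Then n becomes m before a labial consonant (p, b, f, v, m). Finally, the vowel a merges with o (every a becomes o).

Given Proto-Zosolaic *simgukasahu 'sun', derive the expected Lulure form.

himkokosoho

Lulure: *simgukasahu
  simgukasahu → simgokasaho   [vowel merger]
  simgokasaho → himgokasaho   [debuccalisation]
  himgokasaho → himkokasaho   [unconditioned shift]
  himkokasaho (rule 4 does not apply)
  himkokasaho → himkokosoho   [vowel merger]
  giving Lulure himkokosoho.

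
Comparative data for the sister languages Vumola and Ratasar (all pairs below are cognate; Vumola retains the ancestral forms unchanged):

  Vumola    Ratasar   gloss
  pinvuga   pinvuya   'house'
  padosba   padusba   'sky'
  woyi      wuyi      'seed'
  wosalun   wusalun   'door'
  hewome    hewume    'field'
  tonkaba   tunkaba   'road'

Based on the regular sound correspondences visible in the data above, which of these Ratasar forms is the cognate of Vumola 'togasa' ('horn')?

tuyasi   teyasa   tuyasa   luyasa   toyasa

tuyasa

padosba ~ padusba, woyi ~ wuyi — Vumola o corresponds to Ratasar u after a consonant, before a consonant other than r, m, n, p, b, f, v.
pinvuga ~ pinvuya — Vumola g corresponds to Ratasar y between vowels (before a back vowel).
Applying these to Vumola 'togasa':
  togasa → tugasa   (o→u after a consonant, before a consonant other than r, m, n, p, b, f, v)
  tugasa → tuyasa   (g→y between vowels (before a back vowel))
So the Ratasar cognate is 'tuyasa'.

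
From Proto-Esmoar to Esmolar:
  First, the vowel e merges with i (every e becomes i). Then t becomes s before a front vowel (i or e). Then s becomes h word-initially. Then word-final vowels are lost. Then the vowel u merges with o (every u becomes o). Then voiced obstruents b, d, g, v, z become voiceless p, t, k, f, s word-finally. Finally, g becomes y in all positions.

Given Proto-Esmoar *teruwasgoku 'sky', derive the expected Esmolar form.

hirowasyok

Esmolar: *teruwasgoku > tiruwasgoku > siruwasgoku > hiruwasgoku > hiruwasgok > hirowasgok > hirowasyok  (by vowel merger, palatalisation, debuccalisation, apocope, vowel merger, unconditioned shift)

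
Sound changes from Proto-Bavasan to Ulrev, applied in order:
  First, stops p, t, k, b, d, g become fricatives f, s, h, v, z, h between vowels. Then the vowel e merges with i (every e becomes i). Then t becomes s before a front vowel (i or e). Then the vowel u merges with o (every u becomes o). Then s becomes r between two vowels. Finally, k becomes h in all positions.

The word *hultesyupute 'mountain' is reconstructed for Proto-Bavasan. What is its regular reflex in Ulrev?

Ulrev: *hultesyupute > hultesyufuse > hultisyufusi > hulsisyufusi > holsisyofosi > holsisyofori  (by intervocalic lenition, vowel merger, palatalisation, vowel merger, rhotacism)

holsisyofori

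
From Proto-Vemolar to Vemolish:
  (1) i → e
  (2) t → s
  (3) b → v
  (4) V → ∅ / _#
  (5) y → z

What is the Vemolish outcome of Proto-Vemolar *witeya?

wesez

Vemolish: *witeya > weteya > weseya > wesey > wesez  (by vowel merger, unconditioned shift, apocope, unconditioned shift)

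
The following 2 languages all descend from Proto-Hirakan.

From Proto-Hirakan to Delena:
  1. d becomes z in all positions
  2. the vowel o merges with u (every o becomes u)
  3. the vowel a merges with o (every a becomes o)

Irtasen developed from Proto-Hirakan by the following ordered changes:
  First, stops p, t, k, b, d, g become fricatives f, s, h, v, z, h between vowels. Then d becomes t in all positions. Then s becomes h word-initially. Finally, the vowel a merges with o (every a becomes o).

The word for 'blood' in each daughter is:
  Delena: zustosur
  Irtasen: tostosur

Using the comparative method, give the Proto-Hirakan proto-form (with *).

Position 5: Delena has o, Irtasen has o. In Delena, o can only continue *a, so the proto-segment is *a.
Position 1: Delena has z, Irtasen has t. Taking the neighbouring segments as reconstructed: Delena z could go back to *d or *z; Irtasen t could go back to *t or *d — the one source consistent with every daughter is *d.
Verify the candidate proto-form against each daughter:
Delena: start from *dostasur.
  rule 1 (unconditioned shift): dostasur → zostasur
  rule 2 (vowel merger): zostasur → zustasur
  rule 3 (vowel merger): zustasur → zustosur
  ⇒ Delena zustosur
Irtasen: *dostasur > tostasur > tostosur  (by unconditioned shift, vowel merger)
*dostasur is the unique common source.

*dostasur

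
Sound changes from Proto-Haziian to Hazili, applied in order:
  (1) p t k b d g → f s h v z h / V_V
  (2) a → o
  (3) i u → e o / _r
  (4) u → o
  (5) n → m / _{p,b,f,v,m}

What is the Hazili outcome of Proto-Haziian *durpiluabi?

Hazili: start from *durpiluabi.
  rule 1 (intervocalic lenition): durpiluabi → durpiluavi
  rule 2 (vowel merger): durpiluavi → durpiluovi
  rule 3 (pre-rhotic lowering): durpiluovi → dorpiluovi
  rule 4 (vowel merger): dorpiluovi → dorpiloovi
  rule 5: no change — dorpiloovi
  ⇒ Hazili dorpiloovi

dorpiloovi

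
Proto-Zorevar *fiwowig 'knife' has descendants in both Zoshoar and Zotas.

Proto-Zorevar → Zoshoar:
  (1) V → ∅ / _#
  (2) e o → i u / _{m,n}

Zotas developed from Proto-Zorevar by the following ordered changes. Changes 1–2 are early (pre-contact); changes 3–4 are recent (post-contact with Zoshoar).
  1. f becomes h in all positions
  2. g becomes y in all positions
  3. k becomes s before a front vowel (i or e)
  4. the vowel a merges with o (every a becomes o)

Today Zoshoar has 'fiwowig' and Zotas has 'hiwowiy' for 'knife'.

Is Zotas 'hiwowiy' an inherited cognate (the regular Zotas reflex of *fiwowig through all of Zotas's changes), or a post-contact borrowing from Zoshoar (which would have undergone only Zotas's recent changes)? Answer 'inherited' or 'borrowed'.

If inherited, *fiwowig would pass through all of Zotas's changes:
Zotas: start from *fiwowig.
  rule 1 (unconditioned shift): fiwowig → hiwowig
  rule 2 (unconditioned shift): hiwowig → hiwowiy
  rule 3: no change — hiwowiy
  rule 4: no change — hiwowiy
  ⇒ Zotas hiwowiy
If borrowed from Zoshoar 'fiwowig' after the early changes, it would undergo only the recent ones:
  rule 3 (palatalisation): no change (fiwowig)
  rule 4 (vowel merger): no change (fiwowig)
  ⇒ as a loan: fiwowig
Zotas 'hiwowiy' matches the inherited outcome exactly, so it is an inherited cognate, not a loan.

inherited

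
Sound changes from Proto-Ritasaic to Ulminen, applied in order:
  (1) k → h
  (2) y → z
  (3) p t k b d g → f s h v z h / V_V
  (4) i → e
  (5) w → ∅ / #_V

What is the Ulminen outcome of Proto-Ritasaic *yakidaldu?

zahezaldu

Ulminen: *yakidaldu > yahidaldu > zahidaldu > zahizaldu > zahezaldu  (by unconditioned shift, unconditioned shift, intervocalic lenition, vowel merger)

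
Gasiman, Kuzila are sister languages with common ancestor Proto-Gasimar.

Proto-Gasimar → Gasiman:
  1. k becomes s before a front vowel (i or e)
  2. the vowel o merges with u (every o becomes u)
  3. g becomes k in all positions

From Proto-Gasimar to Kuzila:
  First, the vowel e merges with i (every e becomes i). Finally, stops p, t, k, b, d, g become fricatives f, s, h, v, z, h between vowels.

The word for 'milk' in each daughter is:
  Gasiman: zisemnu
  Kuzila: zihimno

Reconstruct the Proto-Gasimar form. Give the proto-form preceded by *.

Position 7: Gasiman has u, Kuzila has o. Kuzila preserves o here (none of its changes turn any other segment into o), so the proto-segment is *o.
Position 4: Gasiman has e, Kuzila has i. Gasiman preserves e here (none of its changes turn any other segment into e), so the proto-segment is *e.
Continuing position by position gives *zikemno; check it forward:
Gasiman: *zikemno
  zikemno → zisemno   [palatalisation]
  zisemno → zisemnu   [vowel merger]
  zisemnu (rule 3 does not apply)
  giving Gasiman zisemnu.
Kuzila: *zikemno > zikimno > zihimno  (by vowel merger, intervocalic lenition)
No other proto-form is consistent with every reflex, so the reconstruction is *zikemno.

*zikemno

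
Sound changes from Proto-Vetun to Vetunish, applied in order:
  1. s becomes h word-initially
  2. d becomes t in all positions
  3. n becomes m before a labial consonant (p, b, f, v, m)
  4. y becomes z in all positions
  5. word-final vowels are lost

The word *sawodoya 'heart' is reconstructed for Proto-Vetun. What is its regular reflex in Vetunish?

Vetunish: *sawodoya
  sawodoya → hawodoya   [debuccalisation]
  hawodoya → hawotoya   [unconditioned shift]
  hawotoya (rule 3 does not apply)
  hawotoya → hawotoza   [unconditioned shift]
  hawotoza → hawotoz   [apocope]
  giving Vetunish hawotoz.

hawotoz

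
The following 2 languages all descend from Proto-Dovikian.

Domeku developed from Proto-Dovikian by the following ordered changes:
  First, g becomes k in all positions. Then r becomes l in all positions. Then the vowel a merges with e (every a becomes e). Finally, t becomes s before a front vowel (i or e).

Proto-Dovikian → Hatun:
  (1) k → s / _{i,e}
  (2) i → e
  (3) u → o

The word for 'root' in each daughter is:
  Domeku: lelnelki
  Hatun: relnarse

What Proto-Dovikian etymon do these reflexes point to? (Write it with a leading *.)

Position 8: Domeku has i, Hatun has e. Domeku preserves i here (none of its changes turn any other segment into i), so the proto-segment is *i.
Position 7: Domeku has k, Hatun has s. Taking the neighbouring segments as reconstructed: Domeku k could go back to *k or *g; Hatun s could go back to *k or *s — the one source consistent with every daughter is *k.
This points to *relnarki. Verify forward in each daughter:
Domeku: *relnarki > lelnalki > lelnelki  (by unconditioned shift, vowel merger)
Hatun: *relnarki
  relnarki → relnarsi   [palatalisation]
  relnarsi → relnarse   [vowel merger]
  relnarse (rule 3 does not apply)
  giving Hatun relnarse.
Only *relnarki yields all of Domeku lelnelki, Hatun relnarse.

*relnarki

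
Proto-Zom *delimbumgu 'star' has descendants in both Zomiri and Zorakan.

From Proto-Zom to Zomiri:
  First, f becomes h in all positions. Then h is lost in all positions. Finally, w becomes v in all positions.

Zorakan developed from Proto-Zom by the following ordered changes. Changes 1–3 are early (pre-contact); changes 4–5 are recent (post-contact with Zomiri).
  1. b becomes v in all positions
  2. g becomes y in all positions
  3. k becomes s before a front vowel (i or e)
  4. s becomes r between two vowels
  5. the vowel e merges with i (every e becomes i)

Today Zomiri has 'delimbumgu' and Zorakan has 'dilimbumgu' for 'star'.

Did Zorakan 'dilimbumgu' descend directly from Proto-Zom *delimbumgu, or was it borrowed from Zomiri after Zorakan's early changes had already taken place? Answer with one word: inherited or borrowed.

borrowed

If inherited, *delimbumgu would pass through all of Zorakan's changes:
Zorakan: *delimbumgu > delimvumgu > delimvumyu > dilimvumyu  (by unconditioned shift, unconditioned shift, vowel merger)
If borrowed from Zomiri 'delimbumgu' after the early changes, it would undergo only the recent ones:
  rule 4 (rhotacism): no change (delimbumgu)
  rule 5 (vowel merger): delimbumgu → dilimbumgu
  ⇒ as a loan: dilimbumgu
Zorakan 'dilimbumgu' matches the loan outcome 'dilimbumgu', not the inherited 'dilimvumyu' — it skipped the early Zorakan changes, so it was borrowed from Zomiri.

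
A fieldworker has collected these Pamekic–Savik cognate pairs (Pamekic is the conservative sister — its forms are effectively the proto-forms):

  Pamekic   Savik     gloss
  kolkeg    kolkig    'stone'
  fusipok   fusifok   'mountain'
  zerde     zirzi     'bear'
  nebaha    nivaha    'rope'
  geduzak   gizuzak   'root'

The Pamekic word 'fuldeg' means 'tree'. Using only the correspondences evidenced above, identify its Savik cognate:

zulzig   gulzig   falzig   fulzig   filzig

zerde ~ zirzi — Pamekic d corresponds to Savik z after a consonant, before a front vowel.
kolkeg ~ kolkig, geduzak ~ gizuzak — Pamekic e corresponds to Savik i after a consonant, before a consonant other than r, m, n, p, b, f, v.
Applying these to Pamekic 'fuldeg':
  fuldeg → fulzeg   (d→z after a consonant, before a front vowel)
  fulzeg → fulzig   (e→i after a consonant, before a consonant other than r, m, n, p, b, f, v)
So the Savik cognate is 'fulzig'.

fulzig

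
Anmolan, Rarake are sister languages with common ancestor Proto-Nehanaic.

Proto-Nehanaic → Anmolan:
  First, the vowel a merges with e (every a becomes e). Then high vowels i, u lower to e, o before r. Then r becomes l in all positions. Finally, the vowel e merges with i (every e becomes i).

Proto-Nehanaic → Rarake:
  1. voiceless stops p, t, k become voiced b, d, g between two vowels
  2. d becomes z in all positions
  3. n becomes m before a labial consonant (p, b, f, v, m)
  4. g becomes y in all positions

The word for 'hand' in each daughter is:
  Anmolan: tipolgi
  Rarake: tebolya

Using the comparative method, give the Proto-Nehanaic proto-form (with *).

*tepolga

Position 3: Anmolan has p, Rarake has b. Anmolan preserves p here (none of its changes turn any other segment into p), so the proto-segment is *p.
Position 6: Anmolan has g, Rarake has y. Anmolan preserves g here (none of its changes turn any other segment into g), so the proto-segment is *g.
This points to *tepolga. Verify forward in each daughter:
Anmolan: *tepolga
  tepolga → tepolge   [vowel merger]
  tepolge (rule 2 does not apply)
  tepolge (rule 3 does not apply)
  tepolge → tipolgi   [vowel merger]
  giving Anmolan tipolgi.
Rarake: *tepolga
  tepolga → tebolga   [intervocalic voicing]
  tebolga (rule 2 does not apply)
  tebolga (rule 3 does not apply)
  tebolga → tebolya   [unconditioned shift]
  giving Rarake tebolya.
Only *tepolga yields all of Anmolan tipolgi, Rarake tebolya.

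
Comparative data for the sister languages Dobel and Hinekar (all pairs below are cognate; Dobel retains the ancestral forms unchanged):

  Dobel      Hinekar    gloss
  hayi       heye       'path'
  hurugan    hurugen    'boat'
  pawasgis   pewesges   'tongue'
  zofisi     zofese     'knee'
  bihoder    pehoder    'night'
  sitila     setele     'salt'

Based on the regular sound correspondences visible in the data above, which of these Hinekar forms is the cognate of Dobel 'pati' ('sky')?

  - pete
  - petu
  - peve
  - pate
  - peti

hayi ~ heye, pawasgis ~ pewesges — Dobel a corresponds to Hinekar e after a consonant, before a consonant other than r, m, n, p, b, f, v.
hayi ~ heye, zofisi ~ zofese — Dobel i corresponds to Hinekar e word-finally.
Applying these to Dobel 'pati':
  pati → peti   (a→e after a consonant, before a consonant other than r, m, n, p, b, f, v)
  peti → pete   (i→e word-finally)
So the Hinekar cognate is 'pete'.

pete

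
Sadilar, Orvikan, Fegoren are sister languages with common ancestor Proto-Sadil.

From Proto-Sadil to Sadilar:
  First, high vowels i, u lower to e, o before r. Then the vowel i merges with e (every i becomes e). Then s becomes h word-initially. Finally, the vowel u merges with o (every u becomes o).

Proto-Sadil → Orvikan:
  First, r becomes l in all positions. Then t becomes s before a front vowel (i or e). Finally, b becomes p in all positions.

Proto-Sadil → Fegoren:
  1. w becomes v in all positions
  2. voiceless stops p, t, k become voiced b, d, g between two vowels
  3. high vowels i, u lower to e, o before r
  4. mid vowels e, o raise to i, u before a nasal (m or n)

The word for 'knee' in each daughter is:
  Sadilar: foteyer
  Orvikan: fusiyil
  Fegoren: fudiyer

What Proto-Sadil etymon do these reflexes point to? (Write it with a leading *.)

Position 4: Sadilar has e, Orvikan has i, Fegoren has i. Orvikan preserves i here (none of its changes turn any other segment into i), so the proto-segment is *i.
Position 2: Sadilar has o, Orvikan has u, Fegoren has u. Orvikan preserves u here (none of its changes turn any other segment into u), so the proto-segment is *u.
Position 7: Sadilar has r, Orvikan has l, Fegoren has r. Sadilar preserves r here (none of its changes turn any other segment into r), so the proto-segment is *r.
Verify the candidate proto-form against each daughter:
Sadilar: *futiyir > futiyer > futeyer > foteyer  (by pre-rhotic lowering, vowel merger, vowel merger)
Orvikan: *futiyir > futiyil > fusiyil  (by unconditioned shift, palatalisation)
Fegoren: *futiyir
  futiyir (rule 1 does not apply)
  futiyir → fudiyir   [intervocalic voicing]
  fudiyir → fudiyer   [pre-rhotic lowering]
  fudiyer (rule 4 does not apply)
  giving Fegoren fudiyer.
Only *futiyir yields all of Sadilar foteyer, Orvikan fusiyil, Fegoren fudiyer.

*futiyir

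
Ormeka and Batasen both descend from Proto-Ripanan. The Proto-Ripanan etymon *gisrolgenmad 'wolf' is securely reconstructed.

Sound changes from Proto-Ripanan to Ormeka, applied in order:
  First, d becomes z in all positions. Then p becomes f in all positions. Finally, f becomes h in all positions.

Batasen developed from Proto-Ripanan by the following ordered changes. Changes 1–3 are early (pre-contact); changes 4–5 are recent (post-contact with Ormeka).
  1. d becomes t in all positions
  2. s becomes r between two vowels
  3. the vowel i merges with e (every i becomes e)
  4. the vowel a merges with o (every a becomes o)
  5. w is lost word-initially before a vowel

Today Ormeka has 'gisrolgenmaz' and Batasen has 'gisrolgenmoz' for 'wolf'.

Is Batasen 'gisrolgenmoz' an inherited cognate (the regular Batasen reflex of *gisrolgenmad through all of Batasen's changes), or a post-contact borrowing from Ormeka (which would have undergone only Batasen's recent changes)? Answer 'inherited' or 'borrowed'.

borrowed

If inherited, *gisrolgenmad would pass through all of Batasen's changes:
Batasen: *gisrolgenmad > gisrolgenmat > gesrolgenmat > gesrolgenmot  (by unconditioned shift, vowel merger, vowel merger)
If borrowed from Ormeka 'gisrolgenmaz' after the early changes, it would undergo only the recent ones:
  rule 4 (vowel merger): gisrolgenmaz → gisrolgenmoz
  rule 5 (glide loss): no change (gisrolgenmoz)
  ⇒ as a loan: gisrolgenmoz
Batasen 'gisrolgenmoz' matches the loan outcome 'gisrolgenmoz', not the inherited 'gesrolgenmot' — it skipped the early Batasen changes, so it was borrowed from Ormeka.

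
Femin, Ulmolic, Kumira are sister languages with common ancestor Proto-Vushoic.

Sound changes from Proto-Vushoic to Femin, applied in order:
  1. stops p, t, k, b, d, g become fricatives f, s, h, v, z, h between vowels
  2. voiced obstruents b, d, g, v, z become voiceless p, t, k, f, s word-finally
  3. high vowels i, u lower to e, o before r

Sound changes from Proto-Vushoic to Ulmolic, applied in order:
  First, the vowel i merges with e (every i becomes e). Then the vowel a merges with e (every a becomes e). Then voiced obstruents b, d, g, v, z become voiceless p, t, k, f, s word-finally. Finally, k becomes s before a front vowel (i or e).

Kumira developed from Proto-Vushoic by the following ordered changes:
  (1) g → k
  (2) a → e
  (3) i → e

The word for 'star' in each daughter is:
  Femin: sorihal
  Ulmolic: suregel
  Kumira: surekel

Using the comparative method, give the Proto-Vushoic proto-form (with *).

*surigal

Position 6: Femin has a, Ulmolic has e, Kumira has e. Femin preserves a here (none of its changes turn any other segment into a), so the proto-segment is *a.
Position 4: Femin has i, Ulmolic has e, Kumira has e. Femin preserves i here (none of its changes turn any other segment into i), so the proto-segment is *i.
This points to *surigal. Verify forward in each daughter:
Femin: start from *surigal.
  rule 1 (intervocalic lenition): surigal → surihal
  rule 2: no change — surihal
  rule 3 (pre-rhotic lowering): surihal → sorihal
  ⇒ Femin sorihal
Ulmolic: start from *surigal.
  rule 1 (vowel merger): surigal → suregal
  rule 2 (vowel merger): suregal → suregel
  rule 3: no change — suregel
  rule 4: no change — suregel
  ⇒ Ulmolic suregel
Kumira: *surigal
  surigal → surikal   [unconditioned shift]
  surikal → surikel   [vowel merger]
  surikel → surekel   [vowel merger]
  giving Kumira surekel.
No other proto-form is consistent with every reflex, so the reconstruction is *surigal.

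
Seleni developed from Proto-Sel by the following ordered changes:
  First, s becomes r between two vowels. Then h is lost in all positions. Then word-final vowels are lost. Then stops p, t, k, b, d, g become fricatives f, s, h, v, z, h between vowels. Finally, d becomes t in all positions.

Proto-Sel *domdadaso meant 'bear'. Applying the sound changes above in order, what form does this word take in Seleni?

Seleni: start from *domdadaso.
  rule 1 (rhotacism): domdadaso → domdadaro
  rule 2: no change — domdadaro
  rule 3 (apocope): domdadaro → domdadar
  rule 4 (intervocalic lenition): domdadar → domdazar
  rule 5 (unconditioned shift): domdazar → tomtazar
  ⇒ Seleni tomtazar

tomtazar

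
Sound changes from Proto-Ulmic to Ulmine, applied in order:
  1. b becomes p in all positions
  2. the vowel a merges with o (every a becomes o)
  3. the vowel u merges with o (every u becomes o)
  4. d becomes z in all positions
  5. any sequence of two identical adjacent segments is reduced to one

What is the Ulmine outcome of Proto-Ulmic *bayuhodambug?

poyohozompog

Ulmine: start from *bayuhodambug.
  rule 1 (unconditioned shift): bayuhodambug → payuhodampug
  rule 2 (vowel merger): payuhodampug → poyuhodompug
  rule 3 (vowel merger): poyuhodompug → poyohodompog
  rule 4 (unconditioned shift): poyohodompog → poyohozompog
  rule 5: no change — poyohozompog
  ⇒ Ulmine poyohozompog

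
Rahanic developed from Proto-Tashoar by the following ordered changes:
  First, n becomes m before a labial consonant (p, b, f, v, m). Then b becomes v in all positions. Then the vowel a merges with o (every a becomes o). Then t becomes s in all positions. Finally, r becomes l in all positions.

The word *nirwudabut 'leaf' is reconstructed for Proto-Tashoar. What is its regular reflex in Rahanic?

nilwudovus

Rahanic: *nirwudabut
  nirwudabut (rule 1 does not apply)
  nirwudabut → nirwudavut   [unconditioned shift]
  nirwudavut → nirwudovut   [vowel merger]
  nirwudovut → nirwudovus   [unconditioned shift]
  nirwudovus → nilwudovus   [unconditioned shift]
  giving Rahanic nilwudovus.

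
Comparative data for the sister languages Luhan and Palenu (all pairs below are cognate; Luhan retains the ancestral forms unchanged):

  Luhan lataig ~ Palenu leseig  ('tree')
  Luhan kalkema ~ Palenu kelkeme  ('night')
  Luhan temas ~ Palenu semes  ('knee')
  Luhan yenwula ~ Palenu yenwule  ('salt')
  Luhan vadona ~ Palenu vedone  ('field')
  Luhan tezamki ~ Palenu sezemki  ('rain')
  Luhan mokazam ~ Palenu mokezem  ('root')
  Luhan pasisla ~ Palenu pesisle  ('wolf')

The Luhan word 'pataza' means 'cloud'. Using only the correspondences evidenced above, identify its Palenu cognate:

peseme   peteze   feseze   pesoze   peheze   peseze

lataig ~ leseig, kalkema ~ kelkeme — Luhan a corresponds to Palenu e after a consonant, before a consonant other than r, m, n, p, b, f, v.
lataig ~ leseig — Luhan t corresponds to Palenu s between vowels (before a back vowel).
kalkema ~ kelkeme, yenwula ~ yenwule — Luhan a corresponds to Palenu e word-finally.
Applying these to Luhan 'pataza':
  pataza → petaza   (a→e after a consonant, before a consonant other than r, m, n, p, b, f, v)
  petaza → pesaza   (t→s between vowels (before a back vowel))
  pesaza → peseza   (a→e after a consonant, before a consonant other than r, m, n, p, b, f, v)
  peseza → peseze   (a→e word-finally)
So the Palenu cognate is 'peseze'.

peseze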